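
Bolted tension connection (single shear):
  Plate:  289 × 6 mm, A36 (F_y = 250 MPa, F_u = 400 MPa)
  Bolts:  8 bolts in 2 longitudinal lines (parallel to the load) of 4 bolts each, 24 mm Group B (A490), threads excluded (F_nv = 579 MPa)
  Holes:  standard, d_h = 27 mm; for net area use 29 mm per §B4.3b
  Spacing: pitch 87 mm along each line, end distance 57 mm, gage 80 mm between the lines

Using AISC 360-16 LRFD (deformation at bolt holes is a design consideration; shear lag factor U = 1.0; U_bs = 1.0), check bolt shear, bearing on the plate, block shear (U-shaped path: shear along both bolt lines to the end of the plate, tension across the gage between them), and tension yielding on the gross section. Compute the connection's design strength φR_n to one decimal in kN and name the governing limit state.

Bolt shear: A_b = π(24)²/4 = 452.39 mm². φR_n = 0.75 × 579 × 452.39 × 8 × 1 = 1571.6 kN.
Bearing (6 mm plate, F_u = 400 MPa): end bolts L_c = 57 − 27/2 = 43.5, R_n = min(1.2×43.5×6×400, 2.4×24×6×400) = 125.28 kN/bolt; interior L_c = 87 − 27 = 60, R_n = 138.24 kN/bolt. φR_n = 0.75 × (2×125.28 + 6×138.24) = 810.0 kN.
Block shear: shear path 2×[57+3×87] = 2×318 mm, A_gv = 3816, A_nv = 2×(318 − 3.5×29)×6 = 2598 mm²; tension across gage: (80 − 1×29)×6 = 306 mm². R_n = min(0.6×400×2598, 0.6×250×3816) + 1.0×400×306 = min(623.52, 572.4) + 122.4 = 694.8 kN. φR_n = 0.75 × 694.8 = 521.1 kN.
Tension yield (gross): A_g = 289×6 = 1734 mm². φR_n = 0.90 × 250 × 1734 = 390.2 kN.
Governing: min(1571.6, 810.0, 521.1, 390.2) = 390.2 kN → gross-section yield.

390.2 kN (gross-section yield governs)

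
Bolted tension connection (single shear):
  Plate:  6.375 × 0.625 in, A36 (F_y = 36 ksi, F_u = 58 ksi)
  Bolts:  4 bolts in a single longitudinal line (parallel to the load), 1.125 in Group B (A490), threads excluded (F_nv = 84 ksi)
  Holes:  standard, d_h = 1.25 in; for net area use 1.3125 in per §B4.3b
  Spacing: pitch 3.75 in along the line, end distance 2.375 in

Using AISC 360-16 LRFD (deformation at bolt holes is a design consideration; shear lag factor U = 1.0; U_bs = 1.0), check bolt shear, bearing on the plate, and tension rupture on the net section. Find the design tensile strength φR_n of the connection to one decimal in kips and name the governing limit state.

137.6 kips (net-section rupture governs)

Bolt shear: A_b = π(1.125)²/4 = 0.99402 in². φR_n = 0.75 × 84 × 0.99402 × 4 × 1 = 250.5 kips.
Bearing (0.625 in plate, F_u = 58 ksi): end bolts L_c = 2.375 − 1.25/2 = 1.75, R_n = min(1.2×1.75×0.625×58, 2.4×1.125×0.625×58) = 76.125 kips/bolt; interior L_c = 3.75 − 1.25 = 2.5, R_n = 97.875 kips/bolt. φR_n = 0.75 × (1×76.125 + 3×97.875) = 277.3 kips.
Tension rupture (net): A_n = (6.375 − 1×1.3125)×0.625 = 3.1641 in² (U = 1.0, A_e = A_n). φR_n = 0.75 × 58 × 3.1641 = 137.6 kips.
Governing: min(250.5, 277.3, 137.6) = 137.6 kips → net-section rupture.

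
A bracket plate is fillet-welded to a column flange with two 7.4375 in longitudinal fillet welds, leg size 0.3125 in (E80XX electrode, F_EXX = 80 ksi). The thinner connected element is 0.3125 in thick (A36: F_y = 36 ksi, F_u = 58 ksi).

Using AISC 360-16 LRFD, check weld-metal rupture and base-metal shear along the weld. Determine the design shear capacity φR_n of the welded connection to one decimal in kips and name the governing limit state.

Weld metal: throat = 0.707×0.3125 = 0.22094 in, L = 2×7.4375 = 14.875 in. φR_n = 0.75 × 0.6 × 80 × 0.22094 × 14.875 = 118.3 kips.
Base metal shear (0.3125 in plate): yield φR_n = 1.0×0.6×36×0.3125×14.875 = 100.4 kips; rupture φR_n = 0.75×0.6×58×0.3125×14.875 = 121.3 kips; take 100.4 kips (yield).
Governing: min(118.3, 100.4) = 100.4 kips → base-metal shear.

100.4 kips (base-metal shear governs)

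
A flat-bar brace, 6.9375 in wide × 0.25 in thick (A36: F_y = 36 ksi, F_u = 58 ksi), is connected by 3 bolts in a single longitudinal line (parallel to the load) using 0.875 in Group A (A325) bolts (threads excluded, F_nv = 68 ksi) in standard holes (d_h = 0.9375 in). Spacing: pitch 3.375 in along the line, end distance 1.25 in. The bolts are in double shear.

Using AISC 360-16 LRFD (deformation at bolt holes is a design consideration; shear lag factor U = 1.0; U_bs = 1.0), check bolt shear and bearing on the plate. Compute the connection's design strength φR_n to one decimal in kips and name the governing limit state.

55.9 kips (bearing governs)

Bolt shear: A_b = π(0.875)²/4 = 0.60132 in². φR_n = 0.75 × 68 × 0.60132 × 3 × 2 = 184.0 kips.
Bearing (0.25 in plate, F_u = 58 ksi): end bolts L_c = 1.25 − 0.9375/2 = 0.78125, R_n = min(1.2×0.78125×0.25×58, 2.4×0.875×0.25×58) = 13.594 kips/bolt; interior L_c = 3.375 − 0.9375 = 2.4375, R_n = 30.45 kips/bolt. φR_n = 0.75 × (1×13.594 + 2×30.45) = 55.9 kips.
Governing: min(184.0, 55.9) = 55.9 kips → bearing.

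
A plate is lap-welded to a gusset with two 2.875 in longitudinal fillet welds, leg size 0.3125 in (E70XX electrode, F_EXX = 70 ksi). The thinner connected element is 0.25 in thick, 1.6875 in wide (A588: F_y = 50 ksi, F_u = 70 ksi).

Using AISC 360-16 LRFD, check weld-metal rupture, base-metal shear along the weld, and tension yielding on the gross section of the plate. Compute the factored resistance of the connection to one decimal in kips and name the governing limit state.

19.0 kips (gross-section yield governs)

Weld metal: throat = 0.707×0.3125 = 0.22094 in, L = 2×2.875 = 5.75 in. φR_n = 0.75 × 0.6 × 70 × 0.22094 × 5.75 = 40.0 kips.
Base metal shear (0.25 in plate): yield φR_n = 1.0×0.6×50×0.25×5.75 = 43.1 kips; rupture φR_n = 0.75×0.6×70×0.25×5.75 = 45.3 kips; take 43.1 kips (yield).
Tension yield (gross): A_g = 1.6875×0.25 = 0.42188 in². φR_n = 0.90 × 50 × 0.42188 = 19.0 kips.
Governing: min(40.0, 43.1, 19.0) = 19.0 kips → gross-section yield.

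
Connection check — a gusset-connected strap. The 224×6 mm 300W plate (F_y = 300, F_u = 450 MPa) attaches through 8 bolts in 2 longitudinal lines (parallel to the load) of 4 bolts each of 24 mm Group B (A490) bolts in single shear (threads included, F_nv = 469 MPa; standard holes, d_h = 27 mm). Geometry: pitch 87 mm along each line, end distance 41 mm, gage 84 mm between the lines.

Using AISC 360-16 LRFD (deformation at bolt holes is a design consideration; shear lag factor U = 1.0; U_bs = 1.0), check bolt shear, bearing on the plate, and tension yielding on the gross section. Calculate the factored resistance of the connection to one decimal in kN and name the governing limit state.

362.9 kN (gross-section yield governs)

Bolt shear: A_b = π(24)²/4 = 452.39 mm². φR_n = 0.75 × 469 × 452.39 × 8 × 1 = 1273.0 kN.
Bearing (6 mm plate, F_u = 450 MPa): end bolts L_c = 41 − 27/2 = 27.5, R_n = min(1.2×27.5×6×450, 2.4×24×6×450) = 89.1 kN/bolt; interior L_c = 87 − 27 = 60, R_n = 155.52 kN/bolt. φR_n = 0.75 × (2×89.1 + 6×155.52) = 833.5 kN.
Tension yield (gross): A_g = 224×6 = 1344 mm². φR_n = 0.90 × 300 × 1344 = 362.9 kN.
Governing: min(1273.0, 833.5, 362.9) = 362.9 kN → gross-section yield.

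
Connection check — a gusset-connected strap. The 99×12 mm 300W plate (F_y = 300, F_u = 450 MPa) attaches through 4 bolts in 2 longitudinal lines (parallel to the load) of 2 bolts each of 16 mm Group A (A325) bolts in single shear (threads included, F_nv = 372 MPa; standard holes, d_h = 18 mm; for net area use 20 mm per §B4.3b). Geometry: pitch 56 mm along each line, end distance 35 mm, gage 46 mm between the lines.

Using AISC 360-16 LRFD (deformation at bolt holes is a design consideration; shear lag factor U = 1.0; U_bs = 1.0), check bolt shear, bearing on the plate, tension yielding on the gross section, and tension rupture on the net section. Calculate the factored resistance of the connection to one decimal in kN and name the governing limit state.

224.4 kN (bolt shear governs)

Bolt shear: A_b = π(16)²/4 = 201.06 mm². φR_n = 0.75 × 372 × 201.06 × 4 × 1 = 224.4 kN.
Bearing (12 mm plate, F_u = 450 MPa): end bolts L_c = 35 − 18/2 = 26, R_n = min(1.2×26×12×450, 2.4×16×12×450) = 168.48 kN/bolt; interior L_c = 56 − 18 = 38, R_n = 207.36 kN/bolt. φR_n = 0.75 × (2×168.48 + 2×207.36) = 563.8 kN.
Tension yield (gross): A_g = 99×12 = 1188 mm². φR_n = 0.90 × 300 × 1188 = 320.8 kN.
Tension rupture (net): A_n = (99 − 2×20)×12 = 708 mm² (U = 1.0, A_e = A_n). φR_n = 0.75 × 450 × 708 = 239.0 kN.
Governing: min(224.4, 563.8, 320.8, 239.0) = 224.4 kN → bolt shear.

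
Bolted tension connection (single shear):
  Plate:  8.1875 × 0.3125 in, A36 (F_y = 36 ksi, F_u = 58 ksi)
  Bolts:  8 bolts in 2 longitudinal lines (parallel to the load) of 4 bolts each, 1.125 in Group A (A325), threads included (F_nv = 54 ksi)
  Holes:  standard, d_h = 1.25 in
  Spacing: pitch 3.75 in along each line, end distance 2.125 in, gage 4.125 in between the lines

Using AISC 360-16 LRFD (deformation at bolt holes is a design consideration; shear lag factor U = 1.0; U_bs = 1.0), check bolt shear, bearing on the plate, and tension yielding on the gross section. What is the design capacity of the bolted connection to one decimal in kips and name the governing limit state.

82.9 kips (gross-section yield governs)

Bolt shear: A_b = π(1.125)²/4 = 0.99402 in². φR_n = 0.75 × 54 × 0.99402 × 8 × 1 = 322.1 kips.
Bearing (0.3125 in plate, F_u = 58 ksi): end bolts L_c = 2.125 − 1.25/2 = 1.5, R_n = min(1.2×1.5×0.3125×58, 2.4×1.125×0.3125×58) = 32.625 kips/bolt; interior L_c = 3.75 − 1.25 = 2.5, R_n = 48.938 kips/bolt. φR_n = 0.75 × (2×32.625 + 6×48.938) = 269.2 kips.
Tension yield (gross): A_g = 8.1875×0.3125 = 2.5586 in². φR_n = 0.90 × 36 × 2.5586 = 82.9 kips.
Governing: min(322.1, 269.2, 82.9) = 82.9 kips → gross-section yield.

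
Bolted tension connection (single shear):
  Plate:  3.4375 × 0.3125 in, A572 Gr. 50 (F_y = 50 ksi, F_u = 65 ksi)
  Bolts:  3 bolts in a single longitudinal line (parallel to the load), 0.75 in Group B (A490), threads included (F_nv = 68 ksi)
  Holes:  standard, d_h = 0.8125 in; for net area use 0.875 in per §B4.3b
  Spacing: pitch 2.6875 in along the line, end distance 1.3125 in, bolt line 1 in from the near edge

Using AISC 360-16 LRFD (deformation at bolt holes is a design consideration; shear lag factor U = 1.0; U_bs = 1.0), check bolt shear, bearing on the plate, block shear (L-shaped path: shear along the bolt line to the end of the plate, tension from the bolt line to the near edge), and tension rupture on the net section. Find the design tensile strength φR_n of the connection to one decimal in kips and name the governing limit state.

Bolt shear: A_b = π(0.75)²/4 = 0.44179 in². φR_n = 0.75 × 68 × 0.44179 × 3 × 1 = 67.6 kips.
Bearing (0.3125 in plate, F_u = 65 ksi): end bolts L_c = 1.3125 − 0.8125/2 = 0.90625, R_n = min(1.2×0.90625×0.3125×65, 2.4×0.75×0.3125×65) = 22.09 kips/bolt; interior L_c = 2.6875 − 0.8125 = 1.875, R_n = 36.563 kips/bolt. φR_n = 0.75 × (1×22.09 + 2×36.563) = 71.4 kips.
Block shear: shear path 1×[1.3125+2×2.6875] = 1×6.6875 in, A_gv = 2.0898, A_nv = 1×(6.6875 − 2.5×0.875)×0.3125 = 1.4063 in²; tension to near edge: (1 − 0.5×0.875)×0.3125 = 0.17578 in². R_n = min(0.6×65×1.4063, 0.6×50×2.0898) + 1.0×65×0.17578 = min(54.846, 62.694) + 11.426 = 66.272 kips. φR_n = 0.75 × 66.272 = 49.7 kips.
Tension rupture (net): A_n = (3.4375 − 1×0.875)×0.3125 = 0.80078 in² (U = 1.0, A_e = A_n). φR_n = 0.75 × 65 × 0.80078 = 39.0 kips.
Governing: min(67.6, 71.4, 49.7, 39.0) = 39.0 kips → net-section rupture.

39.0 kips (net-section rupture governs)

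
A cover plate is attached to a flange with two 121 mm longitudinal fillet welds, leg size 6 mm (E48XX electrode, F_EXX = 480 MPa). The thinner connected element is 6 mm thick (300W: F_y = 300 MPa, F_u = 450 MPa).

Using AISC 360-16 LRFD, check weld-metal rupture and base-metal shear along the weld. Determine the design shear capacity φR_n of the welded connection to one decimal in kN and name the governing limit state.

221.7 kN (weld metal governs)

Weld metal: throat = 0.707×6 = 4.242 mm, L = 2×121 = 242 mm. φR_n = 0.75 × 0.6 × 480 × 4.242 × 242 = 221.7 kN.
Base metal shear (6 mm plate): yield φR_n = 1.0×0.6×300×6×242 = 261.4 kN; rupture φR_n = 0.75×0.6×450×6×242 = 294.0 kN; take 261.4 kN (yield).
Governing: min(221.7, 261.4) = 221.7 kN → weld metal.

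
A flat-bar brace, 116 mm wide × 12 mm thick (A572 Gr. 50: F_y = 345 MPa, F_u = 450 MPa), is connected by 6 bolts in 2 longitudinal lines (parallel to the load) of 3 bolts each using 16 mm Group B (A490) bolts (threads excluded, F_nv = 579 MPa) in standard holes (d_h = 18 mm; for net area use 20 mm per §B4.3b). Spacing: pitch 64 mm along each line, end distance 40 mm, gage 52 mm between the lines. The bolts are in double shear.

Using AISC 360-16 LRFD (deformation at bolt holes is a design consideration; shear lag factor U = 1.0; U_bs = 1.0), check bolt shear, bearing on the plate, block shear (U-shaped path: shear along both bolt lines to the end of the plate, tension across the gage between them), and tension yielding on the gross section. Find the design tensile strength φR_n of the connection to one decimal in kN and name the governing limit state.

432.2 kN (gross-section yield governs)

Bolt shear: A_b = π(16)²/4 = 201.06 mm². φR_n = 0.75 × 579 × 201.06 × 6 × 2 = 1047.7 kN.
Bearing (12 mm plate, F_u = 450 MPa): end bolts L_c = 40 − 18/2 = 31, R_n = min(1.2×31×12×450, 2.4×16×12×450) = 200.88 kN/bolt; interior L_c = 64 − 18 = 46, R_n = 207.36 kN/bolt. φR_n = 0.75 × (2×200.88 + 4×207.36) = 923.4 kN.
Block shear: shear path 2×[40+2×64] = 2×168 mm, A_gv = 4032, A_nv = 2×(168 − 2.5×20)×12 = 2832 mm²; tension across gage: (52 − 1×20)×12 = 384 mm². R_n = min(0.6×450×2832, 0.6×345×4032) + 1.0×450×384 = min(764.64, 834.62) + 172.8 = 937.44 kN. φR_n = 0.75 × 937.44 = 703.1 kN.
Tension yield (gross): A_g = 116×12 = 1392 mm². φR_n = 0.90 × 345 × 1392 = 432.2 kN.
Governing: min(1047.7, 923.4, 703.1, 432.2) = 432.2 kN → gross-section yield.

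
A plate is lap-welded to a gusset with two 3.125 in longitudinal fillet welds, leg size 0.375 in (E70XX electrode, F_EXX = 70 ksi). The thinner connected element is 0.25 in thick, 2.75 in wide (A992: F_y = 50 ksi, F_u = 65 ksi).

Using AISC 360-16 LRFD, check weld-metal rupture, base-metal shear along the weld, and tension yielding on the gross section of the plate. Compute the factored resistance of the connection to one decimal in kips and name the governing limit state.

Weld metal: throat = 0.707×0.375 = 0.26513 in, L = 2×3.125 = 6.25 in. φR_n = 0.75 × 0.6 × 70 × 0.26513 × 6.25 = 52.2 kips.
Base metal shear (0.25 in plate): yield φR_n = 1.0×0.6×50×0.25×6.25 = 46.9 kips; rupture φR_n = 0.75×0.6×65×0.25×6.25 = 45.7 kips; take 45.7 kips (rupture).
Tension yield (gross): A_g = 2.75×0.25 = 0.6875 in². φR_n = 0.90 × 50 × 0.6875 = 30.9 kips.
Governing: min(52.2, 45.7, 30.9) = 30.9 kips → gross-section yield.

30.9 kips (gross-section yield governs)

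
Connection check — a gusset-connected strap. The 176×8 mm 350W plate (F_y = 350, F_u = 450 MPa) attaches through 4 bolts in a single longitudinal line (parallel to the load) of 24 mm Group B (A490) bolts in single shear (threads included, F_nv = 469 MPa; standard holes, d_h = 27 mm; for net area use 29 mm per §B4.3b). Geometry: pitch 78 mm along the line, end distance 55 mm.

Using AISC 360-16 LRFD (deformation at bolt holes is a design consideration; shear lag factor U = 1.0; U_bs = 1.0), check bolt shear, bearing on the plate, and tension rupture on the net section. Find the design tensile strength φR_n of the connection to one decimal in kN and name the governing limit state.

Bolt shear: A_b = π(24)²/4 = 452.39 mm². φR_n = 0.75 × 469 × 452.39 × 4 × 1 = 636.5 kN.
Bearing (8 mm plate, F_u = 450 MPa): end bolts L_c = 55 − 27/2 = 41.5, R_n = min(1.2×41.5×8×450, 2.4×24×8×450) = 179.28 kN/bolt; interior L_c = 78 − 27 = 51, R_n = 207.36 kN/bolt. φR_n = 0.75 × (1×179.28 + 3×207.36) = 601.0 kN.
Tension rupture (net): A_n = (176 − 1×29)×8 = 1176 mm² (U = 1.0, A_e = A_n). φR_n = 0.75 × 450 × 1176 = 396.9 kN.
Governing: min(636.5, 601.0, 396.9) = 396.9 kN → net-section rupture.

396.9 kN (net-section rupture governs)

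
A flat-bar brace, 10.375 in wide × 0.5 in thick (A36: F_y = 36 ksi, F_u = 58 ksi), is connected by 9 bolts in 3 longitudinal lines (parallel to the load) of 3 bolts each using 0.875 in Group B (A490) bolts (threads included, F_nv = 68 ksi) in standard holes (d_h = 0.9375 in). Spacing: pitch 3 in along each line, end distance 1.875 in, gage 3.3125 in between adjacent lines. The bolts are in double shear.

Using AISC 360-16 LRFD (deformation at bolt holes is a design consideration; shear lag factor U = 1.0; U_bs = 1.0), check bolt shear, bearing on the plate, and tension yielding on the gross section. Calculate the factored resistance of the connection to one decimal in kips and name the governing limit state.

Bolt shear: A_b = π(0.875)²/4 = 0.60132 in². φR_n = 0.75 × 68 × 0.60132 × 9 × 2 = 552.0 kips.
Bearing (0.5 in plate, F_u = 58 ksi): end bolts L_c = 1.875 − 0.9375/2 = 1.40625, R_n = min(1.2×1.40625×0.5×58, 2.4×0.875×0.5×58) = 48.938 kips/bolt; interior L_c = 3 − 0.9375 = 2.0625, R_n = 60.9 kips/bolt. φR_n = 0.75 × (3×48.938 + 6×60.9) = 384.2 kips.
Tension yield (gross): A_g = 10.375×0.5 = 5.1875 in². φR_n = 0.90 × 36 × 5.1875 = 168.1 kips.
Governing: min(552.0, 384.2, 168.1) = 168.1 kips → gross-section yield.

168.1 kips (gross-section yield governs)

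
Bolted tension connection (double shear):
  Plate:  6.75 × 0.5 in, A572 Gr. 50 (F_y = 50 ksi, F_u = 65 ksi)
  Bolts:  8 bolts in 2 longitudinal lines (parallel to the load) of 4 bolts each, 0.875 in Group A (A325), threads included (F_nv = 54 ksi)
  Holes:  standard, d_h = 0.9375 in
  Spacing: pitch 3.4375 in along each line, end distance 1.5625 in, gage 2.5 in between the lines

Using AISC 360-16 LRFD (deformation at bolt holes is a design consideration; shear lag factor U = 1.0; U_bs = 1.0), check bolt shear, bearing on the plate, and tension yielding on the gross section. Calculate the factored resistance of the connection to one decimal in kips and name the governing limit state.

151.9 kips (gross-section yield governs)

Bolt shear: A_b = π(0.875)²/4 = 0.60132 in². φR_n = 0.75 × 54 × 0.60132 × 8 × 2 = 389.7 kips.
Bearing (0.5 in plate, F_u = 65 ksi): end bolts L_c = 1.5625 − 0.9375/2 = 1.09375, R_n = min(1.2×1.09375×0.5×65, 2.4×0.875×0.5×65) = 42.656 kips/bolt; interior L_c = 3.4375 − 0.9375 = 2.5, R_n = 68.25 kips/bolt. φR_n = 0.75 × (2×42.656 + 6×68.25) = 371.1 kips.
Tension yield (gross): A_g = 6.75×0.5 = 3.375 in². φR_n = 0.90 × 50 × 3.375 = 151.9 kips.
Governing: min(389.7, 371.1, 151.9) = 151.9 kips → gross-section yield.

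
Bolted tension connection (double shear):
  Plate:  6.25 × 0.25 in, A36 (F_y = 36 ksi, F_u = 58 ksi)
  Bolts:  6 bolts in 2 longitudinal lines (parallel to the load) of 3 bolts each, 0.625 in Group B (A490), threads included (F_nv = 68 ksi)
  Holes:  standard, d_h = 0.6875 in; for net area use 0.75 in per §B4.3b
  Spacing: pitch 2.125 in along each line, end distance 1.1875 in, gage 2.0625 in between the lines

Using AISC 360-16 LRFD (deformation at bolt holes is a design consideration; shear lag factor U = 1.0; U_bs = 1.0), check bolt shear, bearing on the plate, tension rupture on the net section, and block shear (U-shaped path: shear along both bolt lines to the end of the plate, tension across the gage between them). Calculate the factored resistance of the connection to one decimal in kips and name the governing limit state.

Bolt shear: A_b = π(0.625)²/4 = 0.3068 in². φR_n = 0.75 × 68 × 0.3068 × 6 × 2 = 187.8 kips.
Bearing (0.25 in plate, F_u = 58 ksi): end bolts L_c = 1.1875 − 0.6875/2 = 0.84375, R_n = min(1.2×0.84375×0.25×58, 2.4×0.625×0.25×58) = 14.681 kips/bolt; interior L_c = 2.125 − 0.6875 = 1.4375, R_n = 21.75 kips/bolt. φR_n = 0.75 × (2×14.681 + 4×21.75) = 87.3 kips.
Tension rupture (net): A_n = (6.25 − 2×0.75)×0.25 = 1.1875 in² (U = 1.0, A_e = A_n). φR_n = 0.75 × 58 × 1.1875 = 51.7 kips.
Block shear: shear path 2×[1.1875+2×2.125] = 2×5.4375 in, A_gv = 2.7188, A_nv = 2×(5.4375 − 2.5×0.75)×0.25 = 1.7813 in²; tension across gage: (2.0625 − 1×0.75)×0.25 = 0.32813 in². R_n = min(0.6×58×1.7813, 0.6×36×2.7188) + 1.0×58×0.32813 = min(61.989, 58.726) + 19.032 = 77.758 kips. φR_n = 0.75 × 77.758 = 58.3 kips.
Governing: min(187.8, 87.3, 51.7, 58.3) = 51.7 kips → net-section rupture.

51.7 kips (net-section rupture governs)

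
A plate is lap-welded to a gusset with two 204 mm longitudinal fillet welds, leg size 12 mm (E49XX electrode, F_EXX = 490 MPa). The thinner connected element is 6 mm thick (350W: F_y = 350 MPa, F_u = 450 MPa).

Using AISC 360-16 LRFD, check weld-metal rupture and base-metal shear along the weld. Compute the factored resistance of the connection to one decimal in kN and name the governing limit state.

Weld metal: throat = 0.707×12 = 8.484 mm, L = 2×204 = 408 mm. φR_n = 0.75 × 0.6 × 490 × 8.484 × 408 = 763.3 kN.
Base metal shear (6 mm plate): yield φR_n = 1.0×0.6×350×6×408 = 514.1 kN; rupture φR_n = 0.75×0.6×450×6×408 = 495.7 kN; take 495.7 kN (rupture).
Governing: min(763.3, 495.7) = 495.7 kN → base-metal shear.

495.7 kN (base-metal shear governs)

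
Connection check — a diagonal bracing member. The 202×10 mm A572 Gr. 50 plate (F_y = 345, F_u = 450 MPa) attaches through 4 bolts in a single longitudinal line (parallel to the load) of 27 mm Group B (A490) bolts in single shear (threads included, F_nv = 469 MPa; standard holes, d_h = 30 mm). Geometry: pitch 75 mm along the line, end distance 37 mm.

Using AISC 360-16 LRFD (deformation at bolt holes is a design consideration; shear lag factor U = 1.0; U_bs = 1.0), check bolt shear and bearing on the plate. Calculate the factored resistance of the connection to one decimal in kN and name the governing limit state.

Bolt shear: A_b = π(27)²/4 = 572.56 mm². φR_n = 0.75 × 469 × 572.56 × 4 × 1 = 805.6 kN.
Bearing (10 mm plate, F_u = 450 MPa): end bolts L_c = 37 − 30/2 = 22, R_n = min(1.2×22×10×450, 2.4×27×10×450) = 118.8 kN/bolt; interior L_c = 75 − 30 = 45, R_n = 243 kN/bolt. φR_n = 0.75 × (1×118.8 + 3×243) = 635.9 kN.
Governing: min(805.6, 635.9) = 635.9 kN → bearing.

635.9 kN (bearing governs)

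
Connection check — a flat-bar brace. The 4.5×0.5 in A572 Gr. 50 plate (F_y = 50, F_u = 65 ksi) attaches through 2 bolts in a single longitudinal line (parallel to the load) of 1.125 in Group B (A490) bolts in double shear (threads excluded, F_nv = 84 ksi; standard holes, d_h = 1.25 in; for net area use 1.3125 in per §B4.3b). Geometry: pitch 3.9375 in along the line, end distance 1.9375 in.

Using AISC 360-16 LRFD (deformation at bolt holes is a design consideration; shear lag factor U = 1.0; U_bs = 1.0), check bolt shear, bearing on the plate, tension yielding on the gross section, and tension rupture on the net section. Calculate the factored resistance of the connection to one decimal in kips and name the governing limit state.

Bolt shear: A_b = π(1.125)²/4 = 0.99402 in². φR_n = 0.75 × 84 × 0.99402 × 2 × 2 = 250.5 kips.
Bearing (0.5 in plate, F_u = 65 ksi): end bolts L_c = 1.9375 − 1.25/2 = 1.3125, R_n = min(1.2×1.3125×0.5×65, 2.4×1.125×0.5×65) = 51.188 kips/bolt; interior L_c = 3.9375 − 1.25 = 2.6875, R_n = 87.75 kips/bolt. φR_n = 0.75 × (1×51.188 + 1×87.75) = 104.2 kips.
Tension yield (gross): A_g = 4.5×0.5 = 2.25 in². φR_n = 0.90 × 50 × 2.25 = 101.3 kips.
Tension rupture (net): A_n = (4.5 − 1×1.3125)×0.5 = 1.5938 in² (U = 1.0, A_e = A_n). φR_n = 0.75 × 65 × 1.5938 = 77.7 kips.
Governing: min(250.5, 104.2, 101.3, 77.7) = 77.7 kips → net-section rupture.

77.7 kips (net-section rupture governs)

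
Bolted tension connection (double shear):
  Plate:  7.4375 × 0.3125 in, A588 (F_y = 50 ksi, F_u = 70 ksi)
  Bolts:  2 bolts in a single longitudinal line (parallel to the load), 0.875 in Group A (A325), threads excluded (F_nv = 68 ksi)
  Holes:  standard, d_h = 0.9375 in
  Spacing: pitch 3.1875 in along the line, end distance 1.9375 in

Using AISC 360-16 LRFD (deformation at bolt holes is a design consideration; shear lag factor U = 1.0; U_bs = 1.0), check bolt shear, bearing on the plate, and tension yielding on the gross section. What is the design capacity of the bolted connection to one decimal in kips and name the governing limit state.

63.4 kips (bearing governs)

Bolt shear: A_b = π(0.875)²/4 = 0.60132 in². φR_n = 0.75 × 68 × 0.60132 × 2 × 2 = 122.7 kips.
Bearing (0.3125 in plate, F_u = 70 ksi): end bolts L_c = 1.9375 − 0.9375/2 = 1.46875, R_n = min(1.2×1.46875×0.3125×70, 2.4×0.875×0.3125×70) = 38.555 kips/bolt; interior L_c = 3.1875 − 0.9375 = 2.25, R_n = 45.938 kips/bolt. φR_n = 0.75 × (1×38.555 + 1×45.938) = 63.4 kips.
Tension yield (gross): A_g = 7.4375×0.3125 = 2.3242 in². φR_n = 0.90 × 50 × 2.3242 = 104.6 kips.
Governing: min(122.7, 63.4, 104.6) = 63.4 kips → bearing.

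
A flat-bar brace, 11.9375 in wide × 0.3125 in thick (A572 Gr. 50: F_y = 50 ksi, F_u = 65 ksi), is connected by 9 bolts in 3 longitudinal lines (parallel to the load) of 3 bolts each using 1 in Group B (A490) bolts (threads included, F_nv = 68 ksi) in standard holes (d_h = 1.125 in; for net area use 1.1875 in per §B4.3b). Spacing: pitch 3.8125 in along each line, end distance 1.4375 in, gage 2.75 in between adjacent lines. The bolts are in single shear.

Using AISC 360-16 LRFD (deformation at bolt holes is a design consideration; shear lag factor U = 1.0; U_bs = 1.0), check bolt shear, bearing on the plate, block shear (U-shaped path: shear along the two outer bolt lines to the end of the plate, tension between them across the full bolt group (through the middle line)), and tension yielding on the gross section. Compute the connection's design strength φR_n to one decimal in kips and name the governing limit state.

159.0 kips (block shear governs)

Bolt shear: A_b = π(1)²/4 = 0.7854 in². φR_n = 0.75 × 68 × 0.7854 × 9 × 1 = 360.5 kips.
Bearing (0.3125 in plate, F_u = 65 ksi): end bolts L_c = 1.4375 − 1.125/2 = 0.875, R_n = min(1.2×0.875×0.3125×65, 2.4×1×0.3125×65) = 21.328 kips/bolt; interior L_c = 3.8125 − 1.125 = 2.6875, R_n = 48.75 kips/bolt. φR_n = 0.75 × (3×21.328 + 6×48.75) = 267.4 kips.
Block shear: shear path 2×[1.4375+2×3.8125] = 2×9.0625 in, A_gv = 5.6641, A_nv = 2×(9.0625 − 2.5×1.1875)×0.3125 = 3.8086 in²; tension across gage: (5.5 − 2×1.1875)×0.3125 = 0.97656 in². R_n = min(0.6×65×3.8086, 0.6×50×5.6641) + 1.0×65×0.97656 = min(148.54, 169.92) + 63.476 = 212.02 kips. φR_n = 0.75 × 212.02 = 159.0 kips.
Tension yield (gross): A_g = 11.9375×0.3125 = 3.7305 in². φR_n = 0.90 × 50 × 3.7305 = 167.9 kips.
Governing: min(360.5, 267.4, 159.0, 167.9) = 159.0 kips → block shear.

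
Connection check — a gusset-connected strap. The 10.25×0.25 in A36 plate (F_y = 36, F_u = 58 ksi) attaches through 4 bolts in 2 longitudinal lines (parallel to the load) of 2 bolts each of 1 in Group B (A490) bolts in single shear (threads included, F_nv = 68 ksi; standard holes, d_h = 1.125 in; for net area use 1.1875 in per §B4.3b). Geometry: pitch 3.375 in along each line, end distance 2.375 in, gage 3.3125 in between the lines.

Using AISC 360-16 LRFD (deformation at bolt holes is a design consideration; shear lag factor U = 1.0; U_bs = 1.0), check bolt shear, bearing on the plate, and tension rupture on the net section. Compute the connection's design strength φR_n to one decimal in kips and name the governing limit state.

Bolt shear: A_b = π(1)²/4 = 0.7854 in². φR_n = 0.75 × 68 × 0.7854 × 4 × 1 = 160.2 kips.
Bearing (0.25 in plate, F_u = 58 ksi): end bolts L_c = 2.375 − 1.125/2 = 1.8125, R_n = min(1.2×1.8125×0.25×58, 2.4×1×0.25×58) = 31.538 kips/bolt; interior L_c = 3.375 − 1.125 = 2.25, R_n = 34.8 kips/bolt. φR_n = 0.75 × (2×31.538 + 2×34.8) = 99.5 kips.
Tension rupture (net): A_n = (10.25 − 2×1.1875)×0.25 = 1.9688 in² (U = 1.0, A_e = A_n). φR_n = 0.75 × 58 × 1.9688 = 85.6 kips.
Governing: min(160.2, 99.5, 85.6) = 85.6 kips → net-section rupture.

85.6 kips (net-section rupture governs)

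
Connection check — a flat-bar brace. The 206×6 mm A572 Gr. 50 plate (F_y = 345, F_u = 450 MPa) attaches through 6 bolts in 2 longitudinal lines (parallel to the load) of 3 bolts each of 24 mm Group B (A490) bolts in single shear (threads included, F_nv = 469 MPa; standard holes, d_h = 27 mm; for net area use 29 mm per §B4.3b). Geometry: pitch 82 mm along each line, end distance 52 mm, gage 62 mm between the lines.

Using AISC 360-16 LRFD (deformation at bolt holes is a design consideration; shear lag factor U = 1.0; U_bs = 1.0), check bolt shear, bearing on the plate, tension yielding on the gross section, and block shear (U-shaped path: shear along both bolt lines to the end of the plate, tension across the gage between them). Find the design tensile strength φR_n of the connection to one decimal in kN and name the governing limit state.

383.8 kN (gross-section yield governs)

Bolt shear: A_b = π(24)²/4 = 452.39 mm². φR_n = 0.75 × 469 × 452.39 × 6 × 1 = 954.8 kN.
Bearing (6 mm plate, F_u = 450 MPa): end bolts L_c = 52 − 27/2 = 38.5, R_n = min(1.2×38.5×6×450, 2.4×24×6×450) = 124.74 kN/bolt; interior L_c = 82 − 27 = 55, R_n = 155.52 kN/bolt. φR_n = 0.75 × (2×124.74 + 4×155.52) = 653.7 kN.
Tension yield (gross): A_g = 206×6 = 1236 mm². φR_n = 0.90 × 345 × 1236 = 383.8 kN.
Block shear: shear path 2×[52+2×82] = 2×216 mm, A_gv = 2592, A_nv = 2×(216 − 2.5×29)×6 = 1722 mm²; tension across gage: (62 − 1×29)×6 = 198 mm². R_n = min(0.6×450×1722, 0.6×345×2592) + 1.0×450×198 = min(464.94, 536.54) + 89.1 = 554.04 kN. φR_n = 0.75 × 554.04 = 415.5 kN.
Governing: min(954.8, 653.7, 383.8, 415.5) = 383.8 kN → gross-section yield.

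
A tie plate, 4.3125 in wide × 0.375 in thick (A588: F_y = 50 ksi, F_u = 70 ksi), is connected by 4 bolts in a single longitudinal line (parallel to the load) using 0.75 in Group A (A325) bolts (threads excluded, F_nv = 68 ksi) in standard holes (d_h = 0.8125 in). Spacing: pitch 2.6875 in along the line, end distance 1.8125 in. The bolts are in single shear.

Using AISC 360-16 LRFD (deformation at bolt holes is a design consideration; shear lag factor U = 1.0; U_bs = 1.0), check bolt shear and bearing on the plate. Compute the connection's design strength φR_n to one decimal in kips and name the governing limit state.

90.1 kips (bolt shear governs)

Bolt shear: A_b = π(0.75)²/4 = 0.44179 in². φR_n = 0.75 × 68 × 0.44179 × 4 × 1 = 90.1 kips.
Bearing (0.375 in plate, F_u = 70 ksi): end bolts L_c = 1.8125 − 0.8125/2 = 1.40625, R_n = min(1.2×1.40625×0.375×70, 2.4×0.75×0.375×70) = 44.297 kips/bolt; interior L_c = 2.6875 − 0.8125 = 1.875, R_n = 47.25 kips/bolt. φR_n = 0.75 × (1×44.297 + 3×47.25) = 139.5 kips.
Governing: min(90.1, 139.5) = 90.1 kips → bolt shear.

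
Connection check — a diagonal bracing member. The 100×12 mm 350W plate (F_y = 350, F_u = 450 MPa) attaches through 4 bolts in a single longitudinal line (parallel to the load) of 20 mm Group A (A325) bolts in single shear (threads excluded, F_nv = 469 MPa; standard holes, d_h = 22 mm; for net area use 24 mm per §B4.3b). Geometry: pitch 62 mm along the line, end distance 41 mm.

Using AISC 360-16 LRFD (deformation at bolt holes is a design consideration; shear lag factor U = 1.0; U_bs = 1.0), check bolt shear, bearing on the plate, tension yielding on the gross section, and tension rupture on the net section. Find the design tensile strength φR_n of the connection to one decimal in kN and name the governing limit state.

307.8 kN (net-section rupture governs)

Bolt shear: A_b = π(20)²/4 = 314.16 mm². φR_n = 0.75 × 469 × 314.16 × 4 × 1 = 442.0 kN.
Bearing (12 mm plate, F_u = 450 MPa): end bolts L_c = 41 − 22/2 = 30, R_n = min(1.2×30×12×450, 2.4×20×12×450) = 194.4 kN/bolt; interior L_c = 62 − 22 = 40, R_n = 259.2 kN/bolt. φR_n = 0.75 × (1×194.4 + 3×259.2) = 729.0 kN.
Tension yield (gross): A_g = 100×12 = 1200 mm². φR_n = 0.90 × 350 × 1200 = 378.0 kN.
Tension rupture (net): A_n = (100 − 1×24)×12 = 912 mm² (U = 1.0, A_e = A_n). φR_n = 0.75 × 450 × 912 = 307.8 kN.
Governing: min(442.0, 729.0, 378.0, 307.8) = 307.8 kN → net-section rupture.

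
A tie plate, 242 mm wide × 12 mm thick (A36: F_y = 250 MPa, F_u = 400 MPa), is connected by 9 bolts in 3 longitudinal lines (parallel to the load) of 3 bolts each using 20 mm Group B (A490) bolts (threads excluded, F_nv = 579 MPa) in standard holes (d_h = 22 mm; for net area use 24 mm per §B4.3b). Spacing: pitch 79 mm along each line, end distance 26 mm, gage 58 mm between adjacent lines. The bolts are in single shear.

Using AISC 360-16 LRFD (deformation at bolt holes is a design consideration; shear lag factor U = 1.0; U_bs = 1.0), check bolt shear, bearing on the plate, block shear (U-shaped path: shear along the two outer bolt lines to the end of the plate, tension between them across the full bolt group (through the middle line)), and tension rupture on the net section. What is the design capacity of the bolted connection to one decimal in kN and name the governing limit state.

612.0 kN (net-section rupture governs)

Bolt shear: A_b = π(20)²/4 = 314.16 mm². φR_n = 0.75 × 579 × 314.16 × 9 × 1 = 1227.8 kN.
Bearing (12 mm plate, F_u = 400 MPa): end bolts L_c = 26 − 22/2 = 15, R_n = min(1.2×15×12×400, 2.4×20×12×400) = 86.4 kN/bolt; interior L_c = 79 − 22 = 57, R_n = 230.4 kN/bolt. φR_n = 0.75 × (3×86.4 + 6×230.4) = 1231.2 kN.
Block shear: shear path 2×[26+2×79] = 2×184 mm, A_gv = 4416, A_nv = 2×(184 − 2.5×24)×12 = 2976 mm²; tension across gage: (116 − 2×24)×12 = 816 mm². R_n = min(0.6×400×2976, 0.6×250×4416) + 1.0×400×816 = min(714.24, 662.4) + 326.4 = 988.8 kN. φR_n = 0.75 × 988.8 = 741.6 kN.
Tension rupture (net): A_n = (242 − 3×24)×12 = 2040 mm² (U = 1.0, A_e = A_n). φR_n = 0.75 × 400 × 2040 = 612.0 kN.
Governing: min(1227.8, 1231.2, 741.6, 612.0) = 612.0 kN → net-section rupture.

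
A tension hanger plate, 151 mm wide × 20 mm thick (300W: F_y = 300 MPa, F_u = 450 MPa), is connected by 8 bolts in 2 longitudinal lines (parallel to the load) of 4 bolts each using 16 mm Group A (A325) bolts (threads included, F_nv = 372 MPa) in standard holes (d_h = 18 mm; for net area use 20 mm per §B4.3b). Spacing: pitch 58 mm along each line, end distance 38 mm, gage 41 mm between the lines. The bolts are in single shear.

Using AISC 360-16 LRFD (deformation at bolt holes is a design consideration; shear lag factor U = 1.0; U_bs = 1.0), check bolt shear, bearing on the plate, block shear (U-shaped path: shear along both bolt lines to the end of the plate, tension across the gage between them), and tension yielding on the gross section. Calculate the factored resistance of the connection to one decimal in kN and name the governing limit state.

Bolt shear: A_b = π(16)²/4 = 201.06 mm². φR_n = 0.75 × 372 × 201.06 × 8 × 1 = 448.8 kN.
Bearing (20 mm plate, F_u = 450 MPa): end bolts L_c = 38 − 18/2 = 29, R_n = min(1.2×29×20×450, 2.4×16×20×450) = 313.2 kN/bolt; interior L_c = 58 − 18 = 40, R_n = 345.6 kN/bolt. φR_n = 0.75 × (2×313.2 + 6×345.6) = 2025.0 kN.
Block shear: shear path 2×[38+3×58] = 2×212 mm, A_gv = 8480, A_nv = 2×(212 − 3.5×20)×20 = 5680 mm²; tension across gage: (41 − 1×20)×20 = 420 mm². R_n = min(0.6×450×5680, 0.6×300×8480) + 1.0×450×420 = min(1533.6, 1526.4) + 189 = 1715.4 kN. φR_n = 0.75 × 1715.4 = 1286.6 kN.
Tension yield (gross): A_g = 151×20 = 3020 mm². φR_n = 0.90 × 300 × 3020 = 815.4 kN.
Governing: min(448.8, 2025.0, 1286.6, 815.4) = 448.8 kN → bolt shear.

448.8 kN (bolt shear governs)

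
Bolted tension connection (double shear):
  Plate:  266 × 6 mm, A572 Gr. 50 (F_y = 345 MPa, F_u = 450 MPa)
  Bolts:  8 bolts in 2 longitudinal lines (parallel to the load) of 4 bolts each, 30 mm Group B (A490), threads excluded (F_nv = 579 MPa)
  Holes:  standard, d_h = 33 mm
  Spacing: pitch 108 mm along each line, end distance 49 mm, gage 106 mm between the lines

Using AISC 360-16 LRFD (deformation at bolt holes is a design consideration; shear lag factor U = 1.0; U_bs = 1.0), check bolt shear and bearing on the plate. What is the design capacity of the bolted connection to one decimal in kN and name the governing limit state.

Bolt shear: A_b = π(30)²/4 = 706.86 mm². φR_n = 0.75 × 579 × 706.86 × 8 × 2 = 4911.3 kN.
Bearing (6 mm plate, F_u = 450 MPa): end bolts L_c = 49 − 33/2 = 32.5, R_n = min(1.2×32.5×6×450, 2.4×30×6×450) = 105.3 kN/bolt; interior L_c = 108 − 33 = 75, R_n = 194.4 kN/bolt. φR_n = 0.75 × (2×105.3 + 6×194.4) = 1032.8 kN.
Governing: min(4911.3, 1032.8) = 1032.8 kN → bearing.

1032.8 kN (bearing governs)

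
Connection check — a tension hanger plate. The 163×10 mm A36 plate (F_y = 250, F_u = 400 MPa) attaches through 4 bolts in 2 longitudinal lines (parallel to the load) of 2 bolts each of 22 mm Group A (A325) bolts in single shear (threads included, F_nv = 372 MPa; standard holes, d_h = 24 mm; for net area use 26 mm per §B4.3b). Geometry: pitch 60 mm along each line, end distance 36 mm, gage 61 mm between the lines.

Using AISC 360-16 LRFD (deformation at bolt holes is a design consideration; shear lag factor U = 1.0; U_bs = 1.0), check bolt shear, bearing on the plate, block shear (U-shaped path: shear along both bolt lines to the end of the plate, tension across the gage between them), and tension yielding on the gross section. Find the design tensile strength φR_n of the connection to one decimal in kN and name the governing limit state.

Bolt shear: A_b = π(22)²/4 = 380.13 mm². φR_n = 0.75 × 372 × 380.13 × 4 × 1 = 424.2 kN.
Bearing (10 mm plate, F_u = 400 MPa): end bolts L_c = 36 − 24/2 = 24, R_n = min(1.2×24×10×400, 2.4×22×10×400) = 115.2 kN/bolt; interior L_c = 60 − 24 = 36, R_n = 172.8 kN/bolt. φR_n = 0.75 × (2×115.2 + 2×172.8) = 432.0 kN.
Block shear: shear path 2×[36+1×60] = 2×96 mm, A_gv = 1920, A_nv = 2×(96 − 1.5×26)×10 = 1140 mm²; tension across gage: (61 − 1×26)×10 = 350 mm². R_n = min(0.6×400×1140, 0.6×250×1920) + 1.0×400×350 = min(273.6, 288) + 140 = 413.6 kN. φR_n = 0.75 × 413.6 = 310.2 kN.
Tension yield (gross): A_g = 163×10 = 1630 mm². φR_n = 0.90 × 250 × 1630 = 366.8 kN.
Governing: min(424.2, 432.0, 310.2, 366.8) = 310.2 kN → block shear.

310.2 kN (block shear governs)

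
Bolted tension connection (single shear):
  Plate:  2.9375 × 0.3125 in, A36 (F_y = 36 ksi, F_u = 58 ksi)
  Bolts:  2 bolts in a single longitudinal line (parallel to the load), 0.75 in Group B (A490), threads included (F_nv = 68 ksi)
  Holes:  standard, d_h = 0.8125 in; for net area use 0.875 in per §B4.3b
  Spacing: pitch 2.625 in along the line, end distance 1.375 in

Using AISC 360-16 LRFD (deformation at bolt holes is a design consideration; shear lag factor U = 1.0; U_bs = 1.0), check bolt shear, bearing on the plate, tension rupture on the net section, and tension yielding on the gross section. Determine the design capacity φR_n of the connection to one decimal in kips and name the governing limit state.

Bolt shear: A_b = π(0.75)²/4 = 0.44179 in². φR_n = 0.75 × 68 × 0.44179 × 2 × 1 = 45.1 kips.
Bearing (0.3125 in plate, F_u = 58 ksi): end bolts L_c = 1.375 − 0.8125/2 = 0.96875, R_n = min(1.2×0.96875×0.3125×58, 2.4×0.75×0.3125×58) = 21.07 kips/bolt; interior L_c = 2.625 − 0.8125 = 1.8125, R_n = 32.625 kips/bolt. φR_n = 0.75 × (1×21.07 + 1×32.625) = 40.3 kips.
Tension rupture (net): A_n = (2.9375 − 1×0.875)×0.3125 = 0.64453 in² (U = 1.0, A_e = A_n). φR_n = 0.75 × 58 × 0.64453 = 28.0 kips.
Tension yield (gross): A_g = 2.9375×0.3125 = 0.91797 in². φR_n = 0.90 × 36 × 0.91797 = 29.7 kips.
Governing: min(45.1, 40.3, 28.0, 29.7) = 28.0 kips → net-section rupture.

28.0 kips (net-section rupture governs)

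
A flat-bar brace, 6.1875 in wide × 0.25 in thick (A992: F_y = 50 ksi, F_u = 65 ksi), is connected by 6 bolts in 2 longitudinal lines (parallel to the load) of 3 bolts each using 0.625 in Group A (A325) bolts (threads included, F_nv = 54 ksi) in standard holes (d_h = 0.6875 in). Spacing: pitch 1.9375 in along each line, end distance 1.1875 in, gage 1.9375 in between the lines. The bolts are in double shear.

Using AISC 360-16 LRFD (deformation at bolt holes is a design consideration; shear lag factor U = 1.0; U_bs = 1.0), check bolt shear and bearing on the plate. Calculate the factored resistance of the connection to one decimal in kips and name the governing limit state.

97.8 kips (bearing governs)

Bolt shear: A_b = π(0.625)²/4 = 0.3068 in². φR_n = 0.75 × 54 × 0.3068 × 6 × 2 = 149.1 kips.
Bearing (0.25 in plate, F_u = 65 ksi): end bolts L_c = 1.1875 − 0.6875/2 = 0.84375, R_n = min(1.2×0.84375×0.25×65, 2.4×0.625×0.25×65) = 16.453 kips/bolt; interior L_c = 1.9375 − 0.6875 = 1.25, R_n = 24.375 kips/bolt. φR_n = 0.75 × (2×16.453 + 4×24.375) = 97.8 kips.
Governing: min(149.1, 97.8) = 97.8 kips → bearing.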